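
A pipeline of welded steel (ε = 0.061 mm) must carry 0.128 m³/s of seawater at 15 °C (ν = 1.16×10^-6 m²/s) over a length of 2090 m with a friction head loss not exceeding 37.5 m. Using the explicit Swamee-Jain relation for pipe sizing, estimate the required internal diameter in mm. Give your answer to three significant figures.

Swamee-Jain (Type III): D = 0.66·[ε^1.25·(LQ²/(gh_f))^4.75 + ν·Q^9.4·(L/(gh_f))^5.2]^0.04
LQ²/(gh_f) = 0.09308; L/(gh_f) = 5.681
Term 1 = ε^1.25·(…)^4.75 = 6.82×10^-11; Term 2 = ν·Q^9.4·(…)^5.2 = 3.94×10^-11
D = 0.66·(6.82×10^-11 + 3.94×10^-11)^0.04 = 0.2635 m = 264 mm
Check: V = 2.35 m/s, Re = 5.33×10^5, f = 0.01572, h_f = 35.0 m ≈ 37.5 m ✓

D ≈ 264 mm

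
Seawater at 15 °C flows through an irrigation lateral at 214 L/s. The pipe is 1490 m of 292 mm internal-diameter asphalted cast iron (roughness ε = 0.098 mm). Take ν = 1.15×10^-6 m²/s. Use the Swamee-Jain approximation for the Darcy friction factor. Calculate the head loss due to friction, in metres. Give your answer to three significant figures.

V = 4Q/(πD²) = 4·0.214/(π·0.292²) = 3.196 m/s
Re = VD/ν = 3.196·0.292/1.15×10^-6 = 8.11×10^5 → turbulent
ε/D = 0.098/292 = 3.36×10^-4
Swamee-Jain: f = 0.01621
h_f = f(L/D)V²/(2g) = 0.01621·(1490/0.292)·3.196²/(2·9.81) = 43.06 m

h_f ≈ 43.1 m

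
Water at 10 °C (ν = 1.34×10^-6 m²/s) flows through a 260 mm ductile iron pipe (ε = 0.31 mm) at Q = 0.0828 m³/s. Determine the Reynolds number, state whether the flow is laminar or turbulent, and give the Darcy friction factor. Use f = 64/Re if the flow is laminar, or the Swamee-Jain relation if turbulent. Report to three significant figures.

V = 4Q/(πD²) = 1.560 m/s
Re = VD/ν = 1.560·0.260/1.34×10^-6 = 3.03×10^5
Re > 4000 → turbulent; ε/D = 0.00119
Swamee-Jain: f = 0.02150

Re ≈ 3.03×10^5; turbulent; f ≈ 0.0215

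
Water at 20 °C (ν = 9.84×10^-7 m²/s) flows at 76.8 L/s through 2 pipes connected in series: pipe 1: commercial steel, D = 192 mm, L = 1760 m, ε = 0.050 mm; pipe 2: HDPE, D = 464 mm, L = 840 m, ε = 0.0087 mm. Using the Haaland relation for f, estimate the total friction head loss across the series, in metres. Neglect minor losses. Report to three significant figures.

Pipe 1: V = 2.653 m/s, Re = 5.18×10^5, ε/D = 2.60×10^-4, f = 0.01579, h_1 = f(L/D)V²/2g = 51.91 m
Pipe 2: V = 0.4542 m/s, Re = 2.14×10^5, ε/D = 1.87×10^-5, f = 0.01542, h_2 = f(L/D)V²/2g = 0.2934 m
Series → Q common, losses add: H = Σh = 52.20 m

H ≈ 52.2 m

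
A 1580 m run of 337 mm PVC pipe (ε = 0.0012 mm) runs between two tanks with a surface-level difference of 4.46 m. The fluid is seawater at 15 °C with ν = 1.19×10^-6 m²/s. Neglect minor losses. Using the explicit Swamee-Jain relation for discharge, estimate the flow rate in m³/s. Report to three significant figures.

Swamee-Jain (Type II): Q = -0.965·√(gD⁵h_f/L)·ln[ε/(3.7D) + √(3.17ν²L/(gD³h_f))]
√(gD⁵h_f/L) = √(9.81·0.337⁵·4.46/1580) = 0.01097
ε/(3.7D) = 9.62×10^-7; √(3.17ν²L/(gD³h_f)) = 6.51×10^-5
Q = -0.965·0.01097·ln(6.604×10^-5) = 0.1019 m³/s
Check: V = 1.14 m/s, Re = 3.24×10^5, f = 0.01422, h_f = 4.43 m ≈ 4.46 m ✓

Q ≈ 0.102 m³/s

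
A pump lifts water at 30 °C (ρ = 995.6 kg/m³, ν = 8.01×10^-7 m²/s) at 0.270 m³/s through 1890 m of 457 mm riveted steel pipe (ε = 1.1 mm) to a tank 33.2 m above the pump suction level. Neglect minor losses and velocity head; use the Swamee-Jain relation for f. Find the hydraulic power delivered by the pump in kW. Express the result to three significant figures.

V = 4Q/(πD²) = 1.646 m/s; Re = 9.39×10^5; ε/D = 0.00241; f = 0.02486
h_f = f(L/D)V²/2g = 14.20 m
Total head H = z + h_f = 33.2 + 14.20 = 47.40 m
P_hyd = ρgQH = 995.6·9.81·0.270·47.40 = 125.0 kW

P_hyd ≈ 125 kW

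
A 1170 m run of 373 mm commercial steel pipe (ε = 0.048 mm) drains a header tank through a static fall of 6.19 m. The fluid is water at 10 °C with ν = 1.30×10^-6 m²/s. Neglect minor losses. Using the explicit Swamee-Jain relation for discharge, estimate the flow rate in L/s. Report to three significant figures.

Q ≈ 176 L/s

Swamee-Jain (Type II): Q = -0.965·√(gD⁵h_f/L)·ln[ε/(3.7D) + √(3.17ν²L/(gD³h_f))]
√(gD⁵h_f/L) = √(9.81·0.373⁵·6.19/1170) = 0.01936
ε/(3.7D) = 3.48×10^-5; √(3.17ν²L/(gD³h_f)) = 4.46×10^-5
Q = -0.965·0.01936·ln(7.938×10^-5) = 0.1764 m³/s
Check: V = 1.61 m/s, Re = 4.63×10^5, f = 0.01491, h_f = 6.21 m ≈ 6.19 m ✓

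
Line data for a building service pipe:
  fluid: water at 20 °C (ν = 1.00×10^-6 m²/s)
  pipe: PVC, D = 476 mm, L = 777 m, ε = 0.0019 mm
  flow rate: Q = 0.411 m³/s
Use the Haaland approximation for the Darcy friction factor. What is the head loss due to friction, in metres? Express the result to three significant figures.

V = 4Q/(πD²) = 4·0.411/(π·0.476²) = 2.310 m/s
Re = VD/ν = 2.310·0.476/1.00×10^-6 = 1.10×10^6 → turbulent
ε/D = 0.0019/476 = 3.99×10^-6
Haaland: f = 0.01148
h_f = f(L/D)V²/(2g) = 0.01148·(777/0.476)·2.310²/(2·9.81) = 5.093 m

h_f ≈ 5.09 m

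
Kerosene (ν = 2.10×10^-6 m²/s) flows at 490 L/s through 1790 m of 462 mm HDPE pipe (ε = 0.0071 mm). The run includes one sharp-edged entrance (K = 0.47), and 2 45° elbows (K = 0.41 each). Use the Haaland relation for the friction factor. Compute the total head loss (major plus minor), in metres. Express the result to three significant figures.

H_L ≈ 22.0 m

V = 4Q/(πD²) = 2.923 m/s; V²/2g = 0.4355 m
Re = 6.43×10^5, ε/D = 1.54×10^-5 → f = 0.01271 (Haaland)
Major: h_f = f(L/D)·V²/2g = 0.01271·3874·0.4355 = 21.44 m
Minor: ΣK = 1.29; h_m = ΣK·V²/2g = 0.5617 m
Total H_L = 21.44 + 0.5617 = 22.00 m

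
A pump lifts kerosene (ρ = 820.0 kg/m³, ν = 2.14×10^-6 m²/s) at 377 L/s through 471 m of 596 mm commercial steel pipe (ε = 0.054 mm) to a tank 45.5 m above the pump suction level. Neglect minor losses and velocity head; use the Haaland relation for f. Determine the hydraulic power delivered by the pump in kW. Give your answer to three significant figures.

P_hyd ≈ 141 kW

V = 4Q/(πD²) = 1.351 m/s; Re = 3.76×10^5; ε/D = 9.06×10^-5; f = 0.01468
h_f = f(L/D)V²/2g = 1.079 m
Total head H = z + h_f = 45.5 + 1.079 = 46.58 m
P_hyd = ρgQH = 820.0·9.81·0.377·46.58 = 141.3 kW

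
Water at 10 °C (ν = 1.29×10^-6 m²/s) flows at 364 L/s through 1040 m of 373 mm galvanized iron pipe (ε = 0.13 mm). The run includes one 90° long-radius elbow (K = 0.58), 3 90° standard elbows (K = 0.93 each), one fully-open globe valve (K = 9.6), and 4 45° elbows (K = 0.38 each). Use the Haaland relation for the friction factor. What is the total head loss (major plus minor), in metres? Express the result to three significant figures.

V = 4Q/(πD²) = 3.331 m/s; V²/2g = 0.5656 m
Re = 9.63×10^5, ε/D = 3.49×10^-4 → f = 0.01605 (Haaland)
Major: h_f = f(L/D)·V²/2g = 0.01605·2788·0.5656 = 25.30 m
Minor: ΣK = 14.5; h_m = ΣK·V²/2g = 8.195 m
Total H_L = 25.30 + 8.195 = 33.50 m

H_L ≈ 33.5 m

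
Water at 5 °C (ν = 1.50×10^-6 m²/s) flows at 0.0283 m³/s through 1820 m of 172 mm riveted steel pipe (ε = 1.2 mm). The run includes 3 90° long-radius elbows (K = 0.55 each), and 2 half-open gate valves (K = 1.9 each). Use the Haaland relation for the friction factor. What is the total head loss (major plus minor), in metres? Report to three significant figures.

H_L ≈ 27.8 m

V = 4Q/(πD²) = 1.218 m/s; V²/2g = 0.07561 m
Re = 1.40×10^5, ε/D = 0.00698 → f = 0.03424 (Haaland)
Major: h_f = f(L/D)·V²/2g = 0.03424·10581·0.07561 = 27.40 m
Minor: ΣK = 5.45; h_m = ΣK·V²/2g = 0.4121 m
Total H_L = 27.40 + 0.4121 = 27.81 m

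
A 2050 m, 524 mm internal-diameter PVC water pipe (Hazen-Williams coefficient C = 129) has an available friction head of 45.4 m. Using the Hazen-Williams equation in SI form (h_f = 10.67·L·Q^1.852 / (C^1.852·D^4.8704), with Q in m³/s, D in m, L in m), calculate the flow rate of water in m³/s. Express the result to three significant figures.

Q ≈ 0.839 m³/s

Rearranging: Q = [h_f·C^1.852·D^4.8704 / (10.67·L)]^(1/1.852)
Q = [45.4·129^1.852·0.524^4.8704 / (10.67·2050)]^0.540 = 0.8392 m³/s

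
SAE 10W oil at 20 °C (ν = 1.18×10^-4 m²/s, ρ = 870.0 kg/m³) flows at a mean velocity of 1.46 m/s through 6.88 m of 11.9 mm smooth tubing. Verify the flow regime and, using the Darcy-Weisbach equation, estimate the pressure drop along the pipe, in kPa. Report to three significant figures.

Δp ≈ 233 kPa

Re = VD/ν = 1.46·0.01190/1.18×10^-4 = 147 → laminar (Re < 2300)
f = 64/Re = 0.4347
h_f = f(L/D)V²/(2g) = 0.4347·(6.88/0.01190)·1.46²/(2·9.81) = 27.30 m
Δp = ρg·h_f = 870.0·9.81·27.30 = 233.0 kPa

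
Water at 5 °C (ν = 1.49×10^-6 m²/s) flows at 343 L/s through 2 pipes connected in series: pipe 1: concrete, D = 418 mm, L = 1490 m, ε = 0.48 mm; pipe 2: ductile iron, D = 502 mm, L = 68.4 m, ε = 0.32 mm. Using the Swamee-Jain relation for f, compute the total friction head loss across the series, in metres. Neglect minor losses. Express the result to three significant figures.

H ≈ 24.0 m

Pipe 1: V = 2.499 m/s, Re = 7.01×10^5, ε/D = 0.00115, f = 0.02081, h_1 = f(L/D)V²/2g = 23.62 m
Pipe 2: V = 1.733 m/s, Re = 5.84×10^5, ε/D = 6.37×10^-4, f = 0.01847, h_2 = f(L/D)V²/2g = 0.3852 m
Series → Q common, losses add: H = Σh = 24.00 m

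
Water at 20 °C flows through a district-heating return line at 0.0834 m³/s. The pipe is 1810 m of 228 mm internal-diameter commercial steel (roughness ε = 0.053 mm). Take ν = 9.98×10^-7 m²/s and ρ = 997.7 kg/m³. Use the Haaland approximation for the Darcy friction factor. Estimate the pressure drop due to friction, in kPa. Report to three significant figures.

V = 4Q/(πD²) = 4·0.0834/(π·0.228²) = 2.043 m/s
Re = VD/ν = 2.043·0.228/9.98×10^-7 = 4.67×10^5 → turbulent
ε/D = 0.053/228 = 2.32×10^-4
Haaland: f = 0.01567
h_f = f(L/D)V²/(2g) = 0.01567·(1810/0.228)·2.043²/(2·9.81) = 26.45 m
Δp = ρg·h_f = 997.7·9.81·26.45 = 258.9 kPa

Δp ≈ 259 kPa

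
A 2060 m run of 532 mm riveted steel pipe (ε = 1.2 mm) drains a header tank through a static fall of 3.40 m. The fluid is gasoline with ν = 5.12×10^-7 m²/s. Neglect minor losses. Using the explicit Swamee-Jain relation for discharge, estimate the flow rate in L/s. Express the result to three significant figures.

Q ≈ 187 L/s

Swamee-Jain (Type II): Q = -0.965·√(gD⁵h_f/L)·ln[ε/(3.7D) + √(3.17ν²L/(gD³h_f))]
√(gD⁵h_f/L) = √(9.81·0.532⁵·3.40/2060) = 0.02627
ε/(3.7D) = 6.10×10^-4; √(3.17ν²L/(gD³h_f)) = 1.85×10^-5
Q = -0.965·0.02627·ln(6.281×10^-4) = 0.1869 m³/s
Check: V = 0.841 m/s, Re = 8.74×10^5, f = 0.02446, h_f = 3.41 m ≈ 3.40 m ✓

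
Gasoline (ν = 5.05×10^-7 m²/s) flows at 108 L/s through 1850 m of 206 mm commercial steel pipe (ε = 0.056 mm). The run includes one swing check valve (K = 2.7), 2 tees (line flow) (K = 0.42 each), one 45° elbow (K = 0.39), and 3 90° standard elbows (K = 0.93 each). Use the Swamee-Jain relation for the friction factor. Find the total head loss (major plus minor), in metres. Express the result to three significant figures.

V = 4Q/(πD²) = 3.240 m/s; V²/2g = 0.5352 m
Re = 1.32×10^6, ε/D = 2.72×10^-4 → f = 0.01532 (Swamee-Jain)
Major: h_f = f(L/D)·V²/2g = 0.01532·8981·0.5352 = 73.63 m
Minor: ΣK = 6.72; h_m = ΣK·V²/2g = 3.596 m
Total H_L = 73.63 + 3.596 = 77.22 m

H_L ≈ 77.2 m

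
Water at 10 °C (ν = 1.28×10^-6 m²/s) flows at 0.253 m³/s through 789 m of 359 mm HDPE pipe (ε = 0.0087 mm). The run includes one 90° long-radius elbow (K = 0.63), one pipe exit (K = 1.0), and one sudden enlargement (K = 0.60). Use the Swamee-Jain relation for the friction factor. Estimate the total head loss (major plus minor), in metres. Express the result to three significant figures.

V = 4Q/(πD²) = 2.499 m/s; V²/2g = 0.3184 m
Re = 7.01×10^5, ε/D = 2.42×10^-5 → f = 0.01280 (Swamee-Jain)
Major: h_f = f(L/D)·V²/2g = 0.01280·2198·0.3184 = 8.955 m
Minor: ΣK = 2.23; h_m = ΣK·V²/2g = 0.7101 m
Total H_L = 8.955 + 0.7101 = 9.665 m

H_L ≈ 9.66 m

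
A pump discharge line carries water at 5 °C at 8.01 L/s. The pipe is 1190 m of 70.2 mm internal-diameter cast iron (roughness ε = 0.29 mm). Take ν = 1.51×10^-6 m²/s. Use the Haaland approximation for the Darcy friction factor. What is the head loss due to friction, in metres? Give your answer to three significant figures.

V = 4Q/(πD²) = 4·0.00801/(π·0.0702²) = 2.070 m/s
Re = VD/ν = 2.070·0.0702/1.51×10^-6 = 9.62×10^4 → turbulent
ε/D = 0.29/70.2 = 0.00413
Haaland: f = 0.02974
h_f = f(L/D)V²/(2g) = 0.02974·(1190/0.0702)·2.070²/(2·9.81) = 110.0 m

h_f ≈ 110 m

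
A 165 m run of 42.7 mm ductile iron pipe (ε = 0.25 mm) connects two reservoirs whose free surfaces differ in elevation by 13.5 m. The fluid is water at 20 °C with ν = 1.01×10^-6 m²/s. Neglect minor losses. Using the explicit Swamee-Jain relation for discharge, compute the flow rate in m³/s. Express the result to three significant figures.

Swamee-Jain (Type II): Q = -0.965·√(gD⁵h_f/L)·ln[ε/(3.7D) + √(3.17ν²L/(gD³h_f))]
√(gD⁵h_f/L) = √(9.81·0.0427⁵·13.5/165) = 3.375×10^-4
ε/(3.7D) = 0.00158; √(3.17ν²L/(gD³h_f)) = 2.27×10^-4
Q = -0.965·3.375×10^-4·ln(0.001810) = 0.002057 m³/s
Check: V = 1.44 m/s, Re = 6.07×10^4, f = 0.03357, h_f = 13.6 m ≈ 13.5 m ✓

Q ≈ 0.00206 m³/s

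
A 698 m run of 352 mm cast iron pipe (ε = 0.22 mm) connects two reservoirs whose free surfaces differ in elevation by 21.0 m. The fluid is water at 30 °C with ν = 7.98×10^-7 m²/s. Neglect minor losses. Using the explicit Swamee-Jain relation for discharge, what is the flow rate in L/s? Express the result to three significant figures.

Q ≈ 332 L/s

Swamee-Jain (Type II): Q = -0.965·√(gD⁵h_f/L)·ln[ε/(3.7D) + √(3.17ν²L/(gD³h_f))]
√(gD⁵h_f/L) = √(9.81·0.352⁵·21.0/698) = 0.03994
ε/(3.7D) = 1.69×10^-4; √(3.17ν²L/(gD³h_f)) = 1.25×10^-5
Q = -0.965·0.03994·ln(1.814×10^-4) = 0.3320 m³/s
Check: V = 3.41 m/s, Re = 1.50×10^6, f = 0.01794, h_f = 21.1 m ≈ 21.0 m ✓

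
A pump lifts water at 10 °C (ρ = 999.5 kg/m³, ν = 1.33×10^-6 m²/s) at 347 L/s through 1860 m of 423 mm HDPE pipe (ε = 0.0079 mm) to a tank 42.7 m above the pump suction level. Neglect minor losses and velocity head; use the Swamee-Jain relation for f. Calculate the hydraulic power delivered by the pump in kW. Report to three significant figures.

P_hyd ≈ 203 kW

V = 4Q/(πD²) = 2.469 m/s; Re = 7.85×10^5; ε/D = 1.87×10^-5; f = 0.01248
h_f = f(L/D)V²/2g = 17.05 m
Total head H = z + h_f = 42.7 + 17.05 = 59.75 m
P_hyd = ρgQH = 999.5·9.81·0.347·59.75 = 203.3 kW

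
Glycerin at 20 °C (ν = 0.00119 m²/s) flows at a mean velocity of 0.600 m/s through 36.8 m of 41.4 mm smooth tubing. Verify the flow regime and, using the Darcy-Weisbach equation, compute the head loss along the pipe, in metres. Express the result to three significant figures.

h_f ≈ 50.0 m

Re = VD/ν = 0.600·0.04140/0.00119 = 20.9 → laminar (Re < 2300)
f = 64/Re = 3.066
h_f = f(L/D)V²/(2g) = 3.066·(36.8/0.04140)·0.600²/(2·9.81) = 50.01 m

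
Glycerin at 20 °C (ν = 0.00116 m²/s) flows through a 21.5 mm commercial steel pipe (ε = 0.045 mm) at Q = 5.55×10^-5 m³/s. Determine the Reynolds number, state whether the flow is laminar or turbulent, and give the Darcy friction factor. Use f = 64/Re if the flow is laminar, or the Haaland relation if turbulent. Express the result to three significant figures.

Re ≈ 2.83; laminar; f = 64/Re ≈ 22.6

V = 4Q/(πD²) = 0.1529 m/s
Re = VD/ν = 0.1529·0.0215/0.00116 = 2.83
Re < 2300 → laminar → f = 64/Re = 22.59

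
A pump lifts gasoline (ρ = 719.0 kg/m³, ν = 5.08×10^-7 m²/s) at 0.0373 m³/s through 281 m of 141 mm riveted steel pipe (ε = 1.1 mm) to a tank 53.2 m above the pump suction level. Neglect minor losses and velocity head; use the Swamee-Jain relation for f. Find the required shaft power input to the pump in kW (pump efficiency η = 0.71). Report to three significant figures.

V = 4Q/(πD²) = 2.389 m/s; Re = 6.63×10^5; ε/D = 0.00780; f = 0.03509
h_f = f(L/D)V²/2g = 20.34 m
Total head H = z + h_f = 53.2 + 20.34 = 73.54 m
P_hyd = ρgQH = 719.0·9.81·0.0373·73.54 = 19.35 kW
P_shaft = P_hyd/η = 19.35/0.71 = 27.25 kW

P_shaft ≈ 27.2 kW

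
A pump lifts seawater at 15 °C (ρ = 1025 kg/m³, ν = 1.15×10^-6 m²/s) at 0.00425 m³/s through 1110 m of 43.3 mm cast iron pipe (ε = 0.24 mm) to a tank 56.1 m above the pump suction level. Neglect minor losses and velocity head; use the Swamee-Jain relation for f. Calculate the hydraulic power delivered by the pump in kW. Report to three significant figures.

V = 4Q/(πD²) = 2.886 m/s; Re = 1.09×10^5; ε/D = 0.00554; f = 0.03239
h_f = f(L/D)V²/2g = 352.5 m
Total head H = z + h_f = 56.1 + 352.5 = 408.6 m
P_hyd = ρgQH = 1025·9.81·0.00425·408.6 = 17.46 kW

P_hyd ≈ 17.5 kW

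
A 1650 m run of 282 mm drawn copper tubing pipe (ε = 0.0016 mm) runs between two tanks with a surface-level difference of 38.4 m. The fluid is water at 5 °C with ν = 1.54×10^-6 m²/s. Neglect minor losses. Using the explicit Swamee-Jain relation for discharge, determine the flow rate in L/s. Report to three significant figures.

Q ≈ 197 L/s

Swamee-Jain (Type II): Q = -0.965·√(gD⁵h_f/L)·ln[ε/(3.7D) + √(3.17ν²L/(gD³h_f))]
√(gD⁵h_f/L) = √(9.81·0.282⁵·38.4/1650) = 0.02018
ε/(3.7D) = 1.53×10^-6; √(3.17ν²L/(gD³h_f)) = 3.83×10^-5
Q = -0.965·0.02018·ln(3.985×10^-5) = 0.1973 m³/s
Check: V = 3.16 m/s, Re = 5.78×10^5, f = 0.01286, h_f = 38.2 m ≈ 38.4 m ✓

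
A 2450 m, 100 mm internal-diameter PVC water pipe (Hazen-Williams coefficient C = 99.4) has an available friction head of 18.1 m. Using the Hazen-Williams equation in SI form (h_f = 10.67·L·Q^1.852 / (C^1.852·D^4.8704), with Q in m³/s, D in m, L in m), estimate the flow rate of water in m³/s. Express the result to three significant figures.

Q ≈ 0.00459 m³/s

Rearranging: Q = [h_f·C^1.852·D^4.8704 / (10.67·L)]^(1/1.852)
Q = [18.1·99.4^1.852·0.100^4.8704 / (10.67·2450)]^0.540 = 0.004587 m³/s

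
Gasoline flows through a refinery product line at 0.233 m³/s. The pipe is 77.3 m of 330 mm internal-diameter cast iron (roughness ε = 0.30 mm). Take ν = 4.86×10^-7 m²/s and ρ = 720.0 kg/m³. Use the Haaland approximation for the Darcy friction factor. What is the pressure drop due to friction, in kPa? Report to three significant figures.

V = 4Q/(πD²) = 4·0.233/(π·0.330²) = 2.724 m/s
Re = VD/ν = 2.724·0.330/4.86×10^-7 = 1.85×10^6 → turbulent
ε/D = 0.30/330 = 9.09×10^-4
Haaland: f = 0.01938
h_f = f(L/D)V²/(2g) = 0.01938·(77.3/0.330)·2.724²/(2·9.81) = 1.717 m
Δp = ρg·h_f = 720.0·9.81·1.717 = 12.13 kPa

Δp ≈ 12.1 kPa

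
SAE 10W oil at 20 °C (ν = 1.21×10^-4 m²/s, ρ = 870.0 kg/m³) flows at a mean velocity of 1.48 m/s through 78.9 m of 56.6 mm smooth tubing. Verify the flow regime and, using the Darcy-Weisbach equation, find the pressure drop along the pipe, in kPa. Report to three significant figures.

Δp ≈ 123 kPa

Re = VD/ν = 1.48·0.05660/1.21×10^-4 = 692 → laminar (Re < 2300)
f = 64/Re = 0.09245
h_f = f(L/D)V²/(2g) = 0.09245·(78.9/0.05660)·1.48²/(2·9.81) = 14.39 m
Δp = ρg·h_f = 870.0·9.81·14.39 = 122.8 kPa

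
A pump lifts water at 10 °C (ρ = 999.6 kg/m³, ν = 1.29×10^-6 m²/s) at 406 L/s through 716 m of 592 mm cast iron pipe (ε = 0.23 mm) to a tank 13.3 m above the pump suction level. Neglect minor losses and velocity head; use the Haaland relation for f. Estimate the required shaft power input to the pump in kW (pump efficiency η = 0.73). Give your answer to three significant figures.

V = 4Q/(πD²) = 1.475 m/s; Re = 6.77×10^5; ε/D = 3.89×10^-4; f = 0.01658
h_f = f(L/D)V²/2g = 2.224 m
Total head H = z + h_f = 13.3 + 2.224 = 15.52 m
P_hyd = ρgQH = 999.6·9.81·0.406·15.52 = 61.81 kW
P_shaft = P_hyd/η = 61.81/0.73 = 84.67 kW

P_shaft ≈ 84.7 kW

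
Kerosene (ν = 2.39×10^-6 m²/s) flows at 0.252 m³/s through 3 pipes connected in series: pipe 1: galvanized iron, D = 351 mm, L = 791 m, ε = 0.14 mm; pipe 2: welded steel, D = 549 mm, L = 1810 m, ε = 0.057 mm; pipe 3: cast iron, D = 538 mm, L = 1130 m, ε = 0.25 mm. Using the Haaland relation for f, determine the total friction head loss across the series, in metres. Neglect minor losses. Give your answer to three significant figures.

Pipe 1: V = 2.604 m/s, Re = 3.82×10^5, ε/D = 3.99×10^-4, f = 0.01717, h_1 = f(L/D)V²/2g = 13.37 m
Pipe 2: V = 1.065 m/s, Re = 2.45×10^5, ε/D = 1.04×10^-4, f = 0.01572, h_2 = f(L/D)V²/2g = 2.994 m
Pipe 3: V = 1.109 m/s, Re = 2.50×10^5, ε/D = 4.65×10^-4, f = 0.01811, h_3 = f(L/D)V²/2g = 2.382 m
Series → Q common, losses add: H = Σh = 18.75 m

H ≈ 18.7 m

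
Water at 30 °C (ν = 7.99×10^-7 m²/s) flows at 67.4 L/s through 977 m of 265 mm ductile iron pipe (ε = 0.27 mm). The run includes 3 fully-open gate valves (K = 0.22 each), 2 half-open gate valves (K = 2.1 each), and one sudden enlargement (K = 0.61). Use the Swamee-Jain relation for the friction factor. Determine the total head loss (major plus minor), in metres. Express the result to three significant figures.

H_L ≈ 6.19 m

V = 4Q/(πD²) = 1.222 m/s; V²/2g = 0.07611 m
Re = 4.05×10^5, ε/D = 0.00102 → f = 0.02058 (Swamee-Jain)
Major: h_f = f(L/D)·V²/2g = 0.02058·3687·0.07611 = 5.774 m
Minor: ΣK = 5.47; h_m = ΣK·V²/2g = 0.4163 m
Total H_L = 5.774 + 0.4163 = 6.190 m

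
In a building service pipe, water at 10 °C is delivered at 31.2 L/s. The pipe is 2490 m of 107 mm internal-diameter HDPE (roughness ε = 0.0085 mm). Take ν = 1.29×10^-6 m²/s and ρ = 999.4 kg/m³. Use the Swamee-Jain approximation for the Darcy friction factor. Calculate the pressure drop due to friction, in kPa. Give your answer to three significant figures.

Δp ≈ 2150 kPa

V = 4Q/(πD²) = 4·0.0312/(π·0.107²) = 3.470 m/s
Re = VD/ν = 3.470·0.107/1.29×10^-6 = 2.88×10^5 → turbulent
ε/D = 0.0085/107 = 7.94×10^-5
Swamee-Jain: f = 0.01533
h_f = f(L/D)V²/(2g) = 0.01533·(2490/0.107)·3.470²/(2·9.81) = 218.9 m
Δp = ρg·h_f = 999.4·9.81·218.9 = 2146 kPa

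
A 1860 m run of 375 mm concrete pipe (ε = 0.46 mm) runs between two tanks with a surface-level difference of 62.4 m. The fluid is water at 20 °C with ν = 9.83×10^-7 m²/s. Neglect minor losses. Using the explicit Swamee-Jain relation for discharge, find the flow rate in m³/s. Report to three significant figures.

Swamee-Jain (Type II): Q = -0.965·√(gD⁵h_f/L)·ln[ε/(3.7D) + √(3.17ν²L/(gD³h_f))]
√(gD⁵h_f/L) = √(9.81·0.375⁵·62.4/1860) = 0.04940
ε/(3.7D) = 3.32×10^-4; √(3.17ν²L/(gD³h_f)) = 1.33×10^-5
Q = -0.965·0.04940·ln(3.448×10^-4) = 0.3801 m³/s
Check: V = 3.44 m/s, Re = 1.31×10^6, f = 0.02092, h_f = 62.6 m ≈ 62.4 m ✓

Q ≈ 0.380 m³/s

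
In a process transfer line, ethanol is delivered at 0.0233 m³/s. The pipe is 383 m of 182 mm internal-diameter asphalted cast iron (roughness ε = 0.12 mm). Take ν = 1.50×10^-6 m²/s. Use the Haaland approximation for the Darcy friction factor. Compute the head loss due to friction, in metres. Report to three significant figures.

V = 4Q/(πD²) = 4·0.0233/(π·0.182²) = 0.8956 m/s
Re = VD/ν = 0.8956·0.182/1.50×10^-6 = 1.09×10^5 → turbulent
ε/D = 0.12/182 = 6.59×10^-4
Haaland: f = 0.02052
h_f = f(L/D)V²/(2g) = 0.02052·(383/0.182)·0.8956²/(2·9.81) = 1.766 m

h_f ≈ 1.77 m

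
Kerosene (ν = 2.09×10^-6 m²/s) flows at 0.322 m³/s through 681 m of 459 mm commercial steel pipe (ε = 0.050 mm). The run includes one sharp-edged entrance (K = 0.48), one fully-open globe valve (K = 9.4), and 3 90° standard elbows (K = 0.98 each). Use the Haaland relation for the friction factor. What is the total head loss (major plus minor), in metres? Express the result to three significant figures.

V = 4Q/(πD²) = 1.946 m/s; V²/2g = 0.1930 m
Re = 4.27×10^5, ε/D = 1.09×10^-4 → f = 0.01463 (Haaland)
Major: h_f = f(L/D)·V²/2g = 0.01463·1484·0.1930 = 4.188 m
Minor: ΣK = 12.8; h_m = ΣK·V²/2g = 2.474 m
Total H_L = 4.188 + 2.474 = 6.663 m

H_L ≈ 6.66 m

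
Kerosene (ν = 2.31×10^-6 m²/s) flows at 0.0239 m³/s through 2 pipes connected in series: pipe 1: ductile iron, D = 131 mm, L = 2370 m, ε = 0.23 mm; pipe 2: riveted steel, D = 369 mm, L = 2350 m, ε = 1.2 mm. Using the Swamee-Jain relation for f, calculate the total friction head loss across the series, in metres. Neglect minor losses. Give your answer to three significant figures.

Pipe 1: V = 1.773 m/s, Re = 1.01×10^5, ε/D = 0.00176, f = 0.02467, h_1 = f(L/D)V²/2g = 71.51 m
Pipe 2: V = 0.2235 m/s, Re = 3.57×10^4, ε/D = 0.00325, f = 0.03027, h_2 = f(L/D)V²/2g = 0.4908 m
Series → Q common, losses add: H = Σh = 72.00 m

H ≈ 72.0 m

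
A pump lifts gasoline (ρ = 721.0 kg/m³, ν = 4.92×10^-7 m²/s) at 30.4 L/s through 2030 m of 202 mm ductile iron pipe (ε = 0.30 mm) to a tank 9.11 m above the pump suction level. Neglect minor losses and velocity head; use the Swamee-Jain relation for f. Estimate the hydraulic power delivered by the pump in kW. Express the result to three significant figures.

V = 4Q/(πD²) = 0.9486 m/s; Re = 3.89×10^5; ε/D = 0.00149; f = 0.02238
h_f = f(L/D)V²/2g = 10.32 m
Total head H = z + h_f = 9.11 + 10.32 = 19.43 m
P_hyd = ρgQH = 721.0·9.81·0.0304·19.43 = 4.177 kW

P_hyd ≈ 4.18 kW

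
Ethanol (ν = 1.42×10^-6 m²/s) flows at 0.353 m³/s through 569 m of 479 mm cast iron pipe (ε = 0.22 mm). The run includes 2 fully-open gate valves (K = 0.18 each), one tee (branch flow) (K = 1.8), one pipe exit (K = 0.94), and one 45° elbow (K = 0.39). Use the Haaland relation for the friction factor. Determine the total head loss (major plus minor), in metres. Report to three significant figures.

H_L ≈ 4.66 m

V = 4Q/(πD²) = 1.959 m/s; V²/2g = 0.1956 m
Re = 6.61×10^5, ε/D = 4.59×10^-4 → f = 0.01711 (Haaland)
Major: h_f = f(L/D)·V²/2g = 0.01711·1188·0.1956 = 3.975 m
Minor: ΣK = 3.49; h_m = ΣK·V²/2g = 0.6826 m
Total H_L = 3.975 + 0.6826 = 4.658 m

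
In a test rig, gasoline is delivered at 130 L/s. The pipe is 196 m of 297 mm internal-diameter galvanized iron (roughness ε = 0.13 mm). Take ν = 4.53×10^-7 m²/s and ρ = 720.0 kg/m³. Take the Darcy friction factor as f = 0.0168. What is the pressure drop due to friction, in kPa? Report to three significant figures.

Δp ≈ 14.1 kPa

V = 4Q/(πD²) = 4·0.130/(π·0.297²) = 1.876 m/s
h_f = f(L/D)V²/(2g) = 0.01680·(196/0.297)·1.876²/(2·9.81) = 1.990 m
Δp = ρg·h_f = 720.0·9.81·1.990 = 14.05 kPa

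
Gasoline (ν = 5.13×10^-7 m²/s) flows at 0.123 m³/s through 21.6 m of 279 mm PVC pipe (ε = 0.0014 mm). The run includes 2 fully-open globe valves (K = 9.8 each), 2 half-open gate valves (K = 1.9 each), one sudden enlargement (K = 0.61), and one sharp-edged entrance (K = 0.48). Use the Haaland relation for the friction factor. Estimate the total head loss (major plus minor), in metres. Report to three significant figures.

V = 4Q/(πD²) = 2.012 m/s; V²/2g = 0.2063 m
Re = 1.09×10^6, ε/D = 5.02×10^-6 → f = 0.01150 (Haaland)
Major: h_f = f(L/D)·V²/2g = 0.01150·77.42·0.2063 = 0.1837 m
Minor: ΣK = 24.5; h_m = ΣK·V²/2g = 5.052 m
Total H_L = 0.1837 + 5.052 = 5.236 m

H_L ≈ 5.24 m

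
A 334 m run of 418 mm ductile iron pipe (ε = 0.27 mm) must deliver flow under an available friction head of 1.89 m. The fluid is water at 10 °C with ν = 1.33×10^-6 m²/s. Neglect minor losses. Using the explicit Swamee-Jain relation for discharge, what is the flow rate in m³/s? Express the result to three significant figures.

Swamee-Jain (Type II): Q = -0.965·√(gD⁵h_f/L)·ln[ε/(3.7D) + √(3.17ν²L/(gD³h_f))]
√(gD⁵h_f/L) = √(9.81·0.418⁵·1.89/334) = 0.02662
ε/(3.7D) = 1.75×10^-4; √(3.17ν²L/(gD³h_f)) = 3.72×10^-5
Q = -0.965·0.02662·ln(2.118×10^-4) = 0.2173 m³/s
Check: V = 1.58 m/s, Re = 4.98×10^5, f = 0.01863, h_f = 1.90 m ≈ 1.89 m ✓

Q ≈ 0.217 m³/s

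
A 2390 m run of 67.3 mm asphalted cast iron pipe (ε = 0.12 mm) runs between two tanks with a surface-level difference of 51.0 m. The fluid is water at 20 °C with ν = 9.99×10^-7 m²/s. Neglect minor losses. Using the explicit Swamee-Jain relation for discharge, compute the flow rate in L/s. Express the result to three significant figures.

Q ≈ 3.77 L/s

Swamee-Jain (Type II): Q = -0.965·√(gD⁵h_f/L)·ln[ε/(3.7D) + √(3.17ν²L/(gD³h_f))]
√(gD⁵h_f/L) = √(9.81·0.0673⁵·51.0/2390) = 5.376×10^-4
ε/(3.7D) = 4.82×10^-4; √(3.17ν²L/(gD³h_f)) = 2.23×10^-4
Q = -0.965·5.376×10^-4·ln(7.046×10^-4) = 0.003765 m³/s
Check: V = 1.06 m/s, Re = 7.13×10^4, f = 0.02539, h_f = 51.5 m ≈ 51.0 m ✓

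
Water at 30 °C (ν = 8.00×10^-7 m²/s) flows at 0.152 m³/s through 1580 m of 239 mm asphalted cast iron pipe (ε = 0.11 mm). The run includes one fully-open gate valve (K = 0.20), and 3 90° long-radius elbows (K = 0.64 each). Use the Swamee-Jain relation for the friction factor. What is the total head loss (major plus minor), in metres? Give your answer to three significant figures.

H_L ≈ 67.1 m

V = 4Q/(πD²) = 3.388 m/s; V²/2g = 0.5851 m
Re = 1.01×10^6, ε/D = 4.60×10^-4 → f = 0.01702 (Swamee-Jain)
Major: h_f = f(L/D)·V²/2g = 0.01702·6611·0.5851 = 65.83 m
Minor: ΣK = 2.12; h_m = ΣK·V²/2g = 1.240 m
Total H_L = 65.83 + 1.240 = 67.07 m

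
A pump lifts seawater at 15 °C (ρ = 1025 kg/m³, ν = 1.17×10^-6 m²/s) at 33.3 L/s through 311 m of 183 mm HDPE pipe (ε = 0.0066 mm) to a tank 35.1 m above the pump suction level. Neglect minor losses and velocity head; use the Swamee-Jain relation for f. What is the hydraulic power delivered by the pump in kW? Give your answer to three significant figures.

V = 4Q/(πD²) = 1.266 m/s; Re = 1.98×10^5; ε/D = 3.61×10^-5; f = 0.01589
h_f = f(L/D)V²/2g = 2.206 m
Total head H = z + h_f = 35.1 + 2.206 = 37.31 m
P_hyd = ρgQH = 1025·9.81·0.0333·37.31 = 12.49 kW

P_hyd ≈ 12.5 kW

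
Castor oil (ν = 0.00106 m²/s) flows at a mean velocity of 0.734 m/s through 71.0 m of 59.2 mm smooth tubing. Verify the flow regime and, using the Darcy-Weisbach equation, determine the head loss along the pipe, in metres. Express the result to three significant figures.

Re = VD/ν = 0.734·0.05920/0.00106 = 41.0 → laminar (Re < 2300)
f = 64/Re = 1.561
h_f = f(L/D)V²/(2g) = 1.561·(71.0/0.05920)·0.734²/(2·9.81) = 51.42 m

h_f ≈ 51.4 m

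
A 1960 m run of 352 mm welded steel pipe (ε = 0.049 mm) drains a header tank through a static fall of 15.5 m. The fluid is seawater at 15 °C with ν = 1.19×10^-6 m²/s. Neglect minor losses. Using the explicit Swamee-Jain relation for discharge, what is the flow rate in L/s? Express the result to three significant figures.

Swamee-Jain (Type II): Q = -0.965·√(gD⁵h_f/L)·ln[ε/(3.7D) + √(3.17ν²L/(gD³h_f))]
√(gD⁵h_f/L) = √(9.81·0.352⁵·15.5/1960) = 0.02048
ε/(3.7D) = 3.76×10^-5; √(3.17ν²L/(gD³h_f)) = 3.64×10^-5
Q = -0.965·0.02048·ln(7.405×10^-5) = 0.1879 m³/s
Check: V = 1.93 m/s, Re = 5.71×10^5, f = 0.01471, h_f = 15.6 m ≈ 15.5 m ✓

Q ≈ 188 L/s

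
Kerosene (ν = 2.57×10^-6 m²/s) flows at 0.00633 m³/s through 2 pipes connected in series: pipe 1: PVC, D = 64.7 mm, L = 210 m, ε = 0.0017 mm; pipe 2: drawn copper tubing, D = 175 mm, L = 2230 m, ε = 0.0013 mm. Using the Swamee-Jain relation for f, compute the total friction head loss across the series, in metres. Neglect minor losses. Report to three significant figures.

H ≈ 14.1 m

Pipe 1: V = 1.925 m/s, Re = 4.85×10^4, ε/D = 2.63×10^-5, f = 0.02101, h_1 = f(L/D)V²/2g = 12.89 m
Pipe 2: V = 0.2632 m/s, Re = 1.79×10^4, ε/D = 7.43×10^-6, f = 0.02656, h_2 = f(L/D)V²/2g = 1.195 m
Series → Q common, losses add: H = Σh = 14.08 m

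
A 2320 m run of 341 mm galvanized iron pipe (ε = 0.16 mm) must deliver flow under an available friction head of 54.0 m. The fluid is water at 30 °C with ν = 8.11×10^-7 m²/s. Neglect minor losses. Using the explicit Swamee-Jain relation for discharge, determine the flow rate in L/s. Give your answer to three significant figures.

Q ≈ 277 L/s

Swamee-Jain (Type II): Q = -0.965·√(gD⁵h_f/L)·ln[ε/(3.7D) + √(3.17ν²L/(gD³h_f))]
√(gD⁵h_f/L) = √(9.81·0.341⁵·54.0/2320) = 0.03245
ε/(3.7D) = 1.27×10^-4; √(3.17ν²L/(gD³h_f)) = 1.52×10^-5
Q = -0.965·0.03245·ln(1.420×10^-4) = 0.2774 m³/s
Check: V = 3.04 m/s, Re = 1.28×10^6, f = 0.01697, h_f = 54.3 m ≈ 54.0 m ✓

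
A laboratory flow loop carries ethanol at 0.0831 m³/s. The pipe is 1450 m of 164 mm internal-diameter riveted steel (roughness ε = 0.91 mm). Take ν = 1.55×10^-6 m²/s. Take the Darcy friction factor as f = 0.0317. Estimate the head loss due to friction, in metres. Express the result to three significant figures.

V = 4Q/(πD²) = 4·0.0831/(π·0.164²) = 3.934 m/s
h_f = f(L/D)V²/(2g) = 0.03170·(1450/0.164)·3.934²/(2·9.81) = 221.1 m

h_f ≈ 221 m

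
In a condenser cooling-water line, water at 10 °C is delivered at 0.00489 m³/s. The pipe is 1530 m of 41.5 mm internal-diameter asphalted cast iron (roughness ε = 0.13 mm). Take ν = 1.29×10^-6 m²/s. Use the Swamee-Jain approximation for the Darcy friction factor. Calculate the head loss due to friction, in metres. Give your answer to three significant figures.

h_f ≈ 683 m

V = 4Q/(πD²) = 4·0.00489/(π·0.0415²) = 3.615 m/s
Re = VD/ν = 3.615·0.0415/1.29×10^-6 = 1.16×10^5 → turbulent
ε/D = 0.13/41.5 = 0.00313
Swamee-Jain: f = 0.02782
h_f = f(L/D)V²/(2g) = 0.02782·(1530/0.0415)·3.615²/(2·9.81) = 683.2 m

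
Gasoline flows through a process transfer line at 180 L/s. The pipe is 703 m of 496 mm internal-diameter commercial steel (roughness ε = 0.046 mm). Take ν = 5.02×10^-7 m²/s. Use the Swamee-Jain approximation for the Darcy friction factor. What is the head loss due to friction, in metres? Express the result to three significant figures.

V = 4Q/(πD²) = 4·0.180/(π·0.496²) = 0.9316 m/s
Re = VD/ν = 0.9316·0.496/5.02×10^-7 = 9.20×10^5 → turbulent
ε/D = 0.046/496 = 9.27×10^-5
Swamee-Jain: f = 0.01350
h_f = f(L/D)V²/(2g) = 0.01350·(703/0.496)·0.9316²/(2·9.81) = 0.8462 m

h_f ≈ 0.846 m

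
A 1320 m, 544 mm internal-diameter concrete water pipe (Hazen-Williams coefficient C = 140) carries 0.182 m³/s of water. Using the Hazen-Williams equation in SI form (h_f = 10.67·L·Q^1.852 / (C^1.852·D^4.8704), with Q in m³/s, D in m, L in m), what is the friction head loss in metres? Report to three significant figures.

h_f = 10.67·1320·0.182^1.852 / (140^1.852·0.544^4.8704) = 1.235 m

h_f ≈ 1.23 m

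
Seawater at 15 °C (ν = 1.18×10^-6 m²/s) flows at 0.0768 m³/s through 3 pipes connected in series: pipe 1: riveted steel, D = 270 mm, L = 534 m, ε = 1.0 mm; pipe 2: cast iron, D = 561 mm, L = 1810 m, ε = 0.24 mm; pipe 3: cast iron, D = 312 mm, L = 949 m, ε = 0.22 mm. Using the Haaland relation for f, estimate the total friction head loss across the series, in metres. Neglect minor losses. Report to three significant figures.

H ≈ 8.43 m

Pipe 1: V = 1.341 m/s, Re = 3.07×10^5, ε/D = 0.00370, f = 0.02819, h_1 = f(L/D)V²/2g = 5.112 m
Pipe 2: V = 0.3107 m/s, Re = 1.48×10^5, ε/D = 4.28×10^-4, f = 0.01883, h_2 = f(L/D)V²/2g = 0.2989 m
Pipe 3: V = 1.005 m/s, Re = 2.66×10^5, ε/D = 7.05×10^-4, f = 0.01930, h_3 = f(L/D)V²/2g = 3.019 m
Series → Q common, losses add: H = Σh = 8.430 m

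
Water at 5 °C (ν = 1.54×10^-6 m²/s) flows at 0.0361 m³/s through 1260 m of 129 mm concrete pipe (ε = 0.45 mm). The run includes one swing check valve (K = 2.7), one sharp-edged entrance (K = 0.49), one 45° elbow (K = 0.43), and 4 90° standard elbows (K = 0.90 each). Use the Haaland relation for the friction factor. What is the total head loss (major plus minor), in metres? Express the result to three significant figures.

H_L ≈ 109 m

V = 4Q/(πD²) = 2.762 m/s; V²/2g = 0.3888 m
Re = 2.31×10^5, ε/D = 0.00349 → f = 0.02784 (Haaland)
Major: h_f = f(L/D)·V²/2g = 0.02784·9767·0.3888 = 105.7 m
Minor: ΣK = 7.22; h_m = ΣK·V²/2g = 2.807 m
Total H_L = 105.7 + 2.807 = 108.5 m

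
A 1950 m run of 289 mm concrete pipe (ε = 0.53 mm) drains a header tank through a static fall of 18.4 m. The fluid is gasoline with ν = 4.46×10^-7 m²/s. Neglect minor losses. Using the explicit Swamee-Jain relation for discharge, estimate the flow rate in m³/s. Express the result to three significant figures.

Swamee-Jain (Type II): Q = -0.965·√(gD⁵h_f/L)·ln[ε/(3.7D) + √(3.17ν²L/(gD³h_f))]
√(gD⁵h_f/L) = √(9.81·0.289⁵·18.4/1950) = 0.01366
ε/(3.7D) = 4.96×10^-4; √(3.17ν²L/(gD³h_f)) = 1.68×10^-5
Q = -0.965·0.01366·ln(5.125×10^-4) = 0.09987 m³/s
Check: V = 1.52 m/s, Re = 9.87×10^5, f = 0.02317, h_f = 18.5 m ≈ 18.4 m ✓

Q ≈ 0.0999 m³/s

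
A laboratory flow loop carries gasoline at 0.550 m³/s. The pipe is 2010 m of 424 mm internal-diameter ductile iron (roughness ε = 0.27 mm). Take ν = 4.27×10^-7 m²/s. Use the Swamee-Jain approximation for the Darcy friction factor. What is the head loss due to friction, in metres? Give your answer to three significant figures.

V = 4Q/(πD²) = 4·0.550/(π·0.424²) = 3.895 m/s
Re = VD/ν = 3.895·0.424/4.27×10^-7 = 3.87×10^6 → turbulent
ε/D = 0.27/424 = 6.37×10^-4
Swamee-Jain: f = 0.01780
h_f = f(L/D)V²/(2g) = 0.01780·(2010/0.424)·3.895²/(2·9.81) = 65.26 m

h_f ≈ 65.3 m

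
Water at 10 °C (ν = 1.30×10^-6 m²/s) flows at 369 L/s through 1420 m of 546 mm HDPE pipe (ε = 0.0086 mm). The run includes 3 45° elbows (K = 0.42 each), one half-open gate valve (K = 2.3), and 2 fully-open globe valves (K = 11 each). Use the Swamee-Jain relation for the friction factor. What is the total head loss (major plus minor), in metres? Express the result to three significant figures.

V = 4Q/(πD²) = 1.576 m/s; V²/2g = 0.1266 m
Re = 6.62×10^5, ε/D = 1.58×10^-5 → f = 0.01275 (Swamee-Jain)
Major: h_f = f(L/D)·V²/2g = 0.01275·2601·0.1266 = 4.199 m
Minor: ΣK = 25.6; h_m = ΣK·V²/2g = 3.236 m
Total H_L = 4.199 + 3.236 = 7.435 m

H_L ≈ 7.43 m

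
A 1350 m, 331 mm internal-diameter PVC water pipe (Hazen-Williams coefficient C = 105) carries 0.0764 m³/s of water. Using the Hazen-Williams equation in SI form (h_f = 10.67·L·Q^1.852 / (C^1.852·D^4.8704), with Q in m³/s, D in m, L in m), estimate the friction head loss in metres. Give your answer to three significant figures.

h_f = 10.67·1350·0.0764^1.852 / (105^1.852·0.331^4.8704) = 4.846 m

h_f ≈ 4.85 m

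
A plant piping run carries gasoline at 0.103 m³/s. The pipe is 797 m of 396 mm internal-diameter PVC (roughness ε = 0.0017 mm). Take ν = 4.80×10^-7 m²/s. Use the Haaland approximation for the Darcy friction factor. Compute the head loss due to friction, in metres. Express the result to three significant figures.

V = 4Q/(πD²) = 4·0.103/(π·0.396²) = 0.8363 m/s
Re = VD/ν = 0.8363·0.396/4.80×10^-7 = 6.90×10^5 → turbulent
ε/D = 0.0017/396 = 4.29×10^-6
Haaland: f = 0.01240
h_f = f(L/D)V²/(2g) = 0.01240·(797/0.396)·0.8363²/(2·9.81) = 0.8897 m

h_f ≈ 0.890 m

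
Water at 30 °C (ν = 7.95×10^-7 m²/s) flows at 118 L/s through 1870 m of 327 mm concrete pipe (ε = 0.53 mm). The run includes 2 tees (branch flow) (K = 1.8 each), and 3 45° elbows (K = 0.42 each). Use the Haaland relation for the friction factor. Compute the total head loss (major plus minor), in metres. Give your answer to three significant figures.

H_L ≈ 13.5 m

V = 4Q/(πD²) = 1.405 m/s; V²/2g = 0.1006 m
Re = 5.78×10^5, ε/D = 0.00162 → f = 0.02253 (Haaland)
Major: h_f = f(L/D)·V²/2g = 0.02253·5719·0.1006 = 12.97 m
Minor: ΣK = 4.86; h_m = ΣK·V²/2g = 0.4890 m
Total H_L = 12.97 + 0.4890 = 13.45 m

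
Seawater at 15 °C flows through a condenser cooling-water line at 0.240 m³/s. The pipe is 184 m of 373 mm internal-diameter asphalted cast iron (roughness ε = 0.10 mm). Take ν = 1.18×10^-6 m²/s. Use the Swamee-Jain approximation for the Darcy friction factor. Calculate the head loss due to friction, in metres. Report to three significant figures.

h_f ≈ 1.91 m

V = 4Q/(πD²) = 4·0.240/(π·0.373²) = 2.196 m/s
Re = VD/ν = 2.196·0.373/1.18×10^-6 = 6.94×10^5 → turbulent
ε/D = 0.10/373 = 2.68×10^-4
Swamee-Jain: f = 0.01577
h_f = f(L/D)V²/(2g) = 0.01577·(184/0.373)·2.196²/(2·9.81) = 1.912 m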